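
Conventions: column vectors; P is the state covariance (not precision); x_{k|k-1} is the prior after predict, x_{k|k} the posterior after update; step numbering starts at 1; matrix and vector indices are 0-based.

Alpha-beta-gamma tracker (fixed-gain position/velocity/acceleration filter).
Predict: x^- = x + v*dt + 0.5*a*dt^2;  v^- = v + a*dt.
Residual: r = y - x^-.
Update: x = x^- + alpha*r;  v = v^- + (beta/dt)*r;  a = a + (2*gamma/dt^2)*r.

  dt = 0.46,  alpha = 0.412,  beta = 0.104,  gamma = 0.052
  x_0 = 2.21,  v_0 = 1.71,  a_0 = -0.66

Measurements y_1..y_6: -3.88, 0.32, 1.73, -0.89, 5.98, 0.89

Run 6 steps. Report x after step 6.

x_post = 0.2218

step 1: x_pred=2.9268  r=-6.8068  x^+=0.1224  v^+=-0.1325  a^+=-4.0055
step 2: x_pred=-0.3624  r=0.6824  x^+=-0.0812  v^+=-1.8208  a^+=-3.6701
step 3: x_pred=-1.3071  r=3.0371  x^+=-0.0558  v^+=-2.8224  a^+=-2.1774
step 4: x_pred=-1.5845  r=0.6945  x^+=-1.2983  v^+=-3.6670  a^+=-1.8361
step 5: x_pred=-3.1794  r=9.1594  x^+=0.5943  v^+=-2.4407  a^+=2.6657
step 6: x_pred=-0.2464  r=1.1364  x^+=0.2218  v^+=-0.9576  a^+=3.2243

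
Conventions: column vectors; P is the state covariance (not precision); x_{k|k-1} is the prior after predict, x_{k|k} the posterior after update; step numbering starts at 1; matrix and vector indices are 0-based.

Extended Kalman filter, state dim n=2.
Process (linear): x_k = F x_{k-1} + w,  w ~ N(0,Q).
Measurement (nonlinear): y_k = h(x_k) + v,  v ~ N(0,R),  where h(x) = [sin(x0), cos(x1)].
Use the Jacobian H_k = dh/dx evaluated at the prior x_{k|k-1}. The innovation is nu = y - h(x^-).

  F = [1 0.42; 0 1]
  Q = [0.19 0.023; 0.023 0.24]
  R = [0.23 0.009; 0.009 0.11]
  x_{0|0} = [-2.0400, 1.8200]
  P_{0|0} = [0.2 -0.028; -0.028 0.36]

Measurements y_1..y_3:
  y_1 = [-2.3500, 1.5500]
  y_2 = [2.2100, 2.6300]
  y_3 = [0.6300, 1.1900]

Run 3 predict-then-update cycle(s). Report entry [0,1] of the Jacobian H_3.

H_jac[0,1] = 0.0000

step 1: x^-=[-1.2756, 1.8200]  P^-=[0.4300 0.1462; 0.1462 0.6000]  H_jac=[0.2909 0.0000; 0.0000 -0.9691]  S=[0.2664 -0.0322; -0.0322 0.6735]  K=[0.4467 -0.1890; 0.0556 -0.8607]  nu=[-1.3933, 1.7966]  x^+=[-2.2376, 0.1962]  P^+=[0.3473 0.0173; 0.0173 0.0972]
step 2: x^-=[-2.1551, 0.1962]  P^-=[0.5690 0.0811; 0.0811 0.3372]  H_jac=[-0.5517 0.0000; 0.0000 -0.1950]  S=[0.4032 0.0177; 0.0177 0.1228]  K=[-0.7779 -0.0165; -0.0880 -0.5226]  nu=[3.0441, 1.6492]  x^+=[-4.5502, -0.9336]  P^+=[0.3246 0.0452; 0.0452 0.2989]
step 3: x^-=[-4.9423, -0.9336]  P^-=[0.6053 0.1938; 0.1938 0.5389]  H_jac=[0.2279 0.0000; 0.0000 0.8037]  S=[0.2614 0.0445; 0.0445 0.4581]  K=[0.4777 0.2935; 0.0081 0.9446]  nu=[-0.3437, 0.5950]  x^+=[-4.9318, -0.3743]  P^+=[0.4937 0.0455; 0.0455 0.1294]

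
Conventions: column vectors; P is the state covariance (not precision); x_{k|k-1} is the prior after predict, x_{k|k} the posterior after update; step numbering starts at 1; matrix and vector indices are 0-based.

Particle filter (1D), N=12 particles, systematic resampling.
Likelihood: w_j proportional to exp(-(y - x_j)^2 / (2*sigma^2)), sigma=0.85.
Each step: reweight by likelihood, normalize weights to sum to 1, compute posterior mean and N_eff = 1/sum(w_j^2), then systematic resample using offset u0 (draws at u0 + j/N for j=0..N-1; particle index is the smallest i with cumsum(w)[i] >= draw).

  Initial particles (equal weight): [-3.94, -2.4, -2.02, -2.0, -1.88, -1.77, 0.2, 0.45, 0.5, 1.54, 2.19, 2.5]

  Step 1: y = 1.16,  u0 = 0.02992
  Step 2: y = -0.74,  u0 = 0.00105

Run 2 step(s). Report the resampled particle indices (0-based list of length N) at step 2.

step 1: w=[0.0000, 0.0000, 0.0003, 0.0003, 0.0005, 0.0007, 0.1446, 0.1931, 0.2025, 0.2477, 0.1314, 0.0790]  mean=1.0804  Neff=5.4333  idx=[6, 6, 7, 7, 8, 8, 8, 9, 9, 9, 10, 11]
step 2: w=[0.1835, 0.1835, 0.1270, 0.1270, 0.1167, 0.1167, 0.1167, 0.0093, 0.0093, 0.0093, 0.0009, 0.0002]  mean=0.4081  Neff=7.1066  idx=[0, 0, 0, 1, 1, 2, 3, 3, 4, 5, 5, 6]

resampled_idx = [0, 0, 0, 1, 1, 2, 3, 3, 4, 5, 5, 6]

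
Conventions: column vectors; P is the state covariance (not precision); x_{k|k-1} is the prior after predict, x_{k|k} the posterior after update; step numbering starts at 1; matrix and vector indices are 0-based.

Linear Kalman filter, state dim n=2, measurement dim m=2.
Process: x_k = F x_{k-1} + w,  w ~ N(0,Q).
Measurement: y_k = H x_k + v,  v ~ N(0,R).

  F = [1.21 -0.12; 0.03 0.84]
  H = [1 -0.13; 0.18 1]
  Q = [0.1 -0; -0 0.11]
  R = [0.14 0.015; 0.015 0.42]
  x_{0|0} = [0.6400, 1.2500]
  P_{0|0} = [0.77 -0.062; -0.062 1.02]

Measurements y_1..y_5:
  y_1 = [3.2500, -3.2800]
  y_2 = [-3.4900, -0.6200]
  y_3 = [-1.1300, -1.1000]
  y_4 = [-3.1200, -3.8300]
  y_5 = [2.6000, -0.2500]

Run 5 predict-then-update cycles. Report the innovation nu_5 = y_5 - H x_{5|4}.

step 1: x^-=[0.6244, 1.0692]  P^-=[1.2600 -0.1377; -0.1377 0.8273]  S=[1.4498 -0.0002; -0.0002 1.2385]  K=[0.8815 0.0721; -0.1690 0.6479]  nu=[2.7646, -4.4616]  x^+=[2.7396, -2.2889]  P^+=[0.1272 0.0206; 0.0206 0.2659]
step 2: x^-=[3.5896, -1.8405]  P^-=[0.2840 -0.0013; -0.0013 0.2988]  S=[0.4294 0.0260; 0.0260 0.7275]  K=[0.6591 0.0449; -0.1186 0.4146]  nu=[-7.3188, 0.5744]  x^+=[-1.2085, -0.7344]  P^+=[0.0945 0.0117; 0.0117 0.1702]
step 3: x^-=[-1.3741, -0.6531]  P^-=[0.2374 -0.0018; -0.0018 0.2308]  S=[0.3817 0.0259; 0.0259 0.6578]  K=[0.6199 0.0377; -0.1075 0.3546]  nu=[0.1592, -0.1995]  x^+=[-1.2830, -0.7410]  P^+=[0.0885 0.0092; 0.0092 0.1457]
step 4: x^-=[-1.4635, -0.6609]  P^-=[0.2291 -0.0021; -0.0021 0.2133]  S=[0.3732 0.0264; 0.0264 0.6400]  K=[0.6119 0.0358; -0.1039 0.3370]  nu=[-1.7424, -2.9057]  x^+=[-2.6339, -1.4591]  P^+=[0.0873 0.0085; 0.0085 0.1385]
step 5: x^-=[-3.0119, -1.3047]  P^-=[0.2274 -0.0022; -0.0022 0.2082]  S=[0.3714 0.0267; 0.0267 0.6348]  K=[0.6103 0.0353; -0.1026 0.3317]  nu=[5.4423, 1.5968]  x^+=[0.3661, -1.3333]  P^+=[0.0871 0.0083; 0.0083 0.1363]

innov = [5.4423, 1.5968]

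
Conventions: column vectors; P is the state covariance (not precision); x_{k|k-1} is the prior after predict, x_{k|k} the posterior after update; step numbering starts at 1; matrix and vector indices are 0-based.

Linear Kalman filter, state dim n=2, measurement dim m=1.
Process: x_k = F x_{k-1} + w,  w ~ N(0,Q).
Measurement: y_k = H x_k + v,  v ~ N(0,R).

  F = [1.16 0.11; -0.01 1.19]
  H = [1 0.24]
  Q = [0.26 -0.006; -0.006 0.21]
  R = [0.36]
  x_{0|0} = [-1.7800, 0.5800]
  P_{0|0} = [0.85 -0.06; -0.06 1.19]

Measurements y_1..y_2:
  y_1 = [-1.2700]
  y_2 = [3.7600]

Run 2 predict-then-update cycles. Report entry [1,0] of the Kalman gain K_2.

K[1,0] = 0.3939

step 1: x^-=[-2.0010, 0.7080]  P^-=[1.4028 0.0572; 0.0572 1.8967]  S=[1.8995]  K=[0.7457; 0.2697]  nu=[0.5611]  x^+=[-1.5826, 0.8593]  P^+=[0.3465 -0.3249; -0.3249 1.7585]
step 2: x^-=[-1.7413, 1.0384]  P^-=[0.6645 -0.2280; -0.2280 2.7079]  S=[1.0711]  K=[0.5694; 0.3939]  nu=[5.2520]  x^+=[1.2490, 3.1072]  P^+=[0.3173 -0.4682; -0.4682 2.5418]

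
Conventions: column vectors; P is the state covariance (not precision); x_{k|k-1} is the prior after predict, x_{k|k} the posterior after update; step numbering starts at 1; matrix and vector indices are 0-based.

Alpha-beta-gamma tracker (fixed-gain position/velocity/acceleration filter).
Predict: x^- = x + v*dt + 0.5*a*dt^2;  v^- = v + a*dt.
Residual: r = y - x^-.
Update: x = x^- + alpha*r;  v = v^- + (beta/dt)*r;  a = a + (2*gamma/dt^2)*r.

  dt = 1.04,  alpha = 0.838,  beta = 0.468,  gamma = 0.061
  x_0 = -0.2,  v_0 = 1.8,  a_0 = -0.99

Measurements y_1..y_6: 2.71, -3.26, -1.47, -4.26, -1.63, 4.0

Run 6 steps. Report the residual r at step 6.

step 1: x_pred=1.1366  r=1.5734  x^+=2.4551  v^+=1.4784  a^+=-0.8125
step 2: x_pred=3.5533  r=-6.8133  x^+=-2.1563  v^+=-2.4326  a^+=-1.5810
step 3: x_pred=-5.5411  r=4.0711  x^+=-2.1295  v^+=-2.2448  a^+=-1.1218
step 4: x_pred=-5.0708  r=0.8108  x^+=-4.3914  v^+=-3.0467  a^+=-1.0304
step 5: x_pred=-8.1171  r=6.4871  x^+=-2.6809  v^+=-1.1990  a^+=-0.2987
step 6: x_pred=-4.0894  r=8.0894  x^+=2.6895  v^+=2.1306  a^+=0.6138

resid = 8.0894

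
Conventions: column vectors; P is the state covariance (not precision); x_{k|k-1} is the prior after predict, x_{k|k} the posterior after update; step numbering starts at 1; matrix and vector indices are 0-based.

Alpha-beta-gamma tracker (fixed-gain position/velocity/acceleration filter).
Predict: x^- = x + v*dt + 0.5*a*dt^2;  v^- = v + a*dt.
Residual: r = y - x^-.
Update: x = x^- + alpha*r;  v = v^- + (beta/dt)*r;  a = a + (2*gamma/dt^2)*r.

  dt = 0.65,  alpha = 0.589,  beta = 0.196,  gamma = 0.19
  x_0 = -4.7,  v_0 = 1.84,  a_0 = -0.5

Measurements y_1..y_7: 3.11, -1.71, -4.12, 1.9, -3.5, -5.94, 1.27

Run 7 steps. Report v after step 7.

v_post = -9.6626

step 1: x_pred=-3.6096  r=6.7196  x^+=0.3482  v^+=3.5412  a^+=5.5437
step 2: x_pred=3.8211  r=-5.5311  x^+=0.5633  v^+=5.4768  a^+=0.5689
step 3: x_pred=4.2434  r=-8.3634  x^+=-0.6826  v^+=3.3247  a^+=-6.9532
step 4: x_pred=0.0096  r=1.8904  x^+=1.1230  v^+=-0.6248  a^+=-5.2529
step 5: x_pred=-0.3928  r=-3.1072  x^+=-2.2229  v^+=-4.9761  a^+=-8.0475
step 6: x_pred=-7.1575  r=1.2175  x^+=-6.4404  v^+=-9.8399  a^+=-6.9526
step 7: x_pred=-14.3050  r=15.5750  x^+=-5.1313  v^+=-9.6626  a^+=7.0558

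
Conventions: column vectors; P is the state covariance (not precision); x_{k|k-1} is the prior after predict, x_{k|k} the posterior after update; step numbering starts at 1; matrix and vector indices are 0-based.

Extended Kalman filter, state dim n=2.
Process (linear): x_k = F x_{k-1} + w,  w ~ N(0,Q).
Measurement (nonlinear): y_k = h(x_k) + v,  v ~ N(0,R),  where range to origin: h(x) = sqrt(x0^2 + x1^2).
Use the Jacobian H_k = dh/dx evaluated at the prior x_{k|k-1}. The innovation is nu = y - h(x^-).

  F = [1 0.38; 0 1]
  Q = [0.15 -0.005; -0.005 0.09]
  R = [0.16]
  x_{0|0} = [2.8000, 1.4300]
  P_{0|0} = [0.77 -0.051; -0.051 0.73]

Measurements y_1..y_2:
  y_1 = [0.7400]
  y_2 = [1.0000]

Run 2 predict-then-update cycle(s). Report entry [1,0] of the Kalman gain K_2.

K[1,0] = 0.3496

step 1: x^-=[3.3434, 1.4300]  P^-=[0.9867 0.2214; 0.2214 0.8200]  H_jac=[0.9194 0.3932]  S=[1.2810]  K=[0.7761; 0.4106]  nu=[-2.8964]  x^+=[1.0954, 0.2406]  P^+=[0.2150 -0.1869; -0.1869 0.6040]
step 2: x^-=[1.1868, 0.2406]  P^-=[0.3102 0.0376; 0.0376 0.6940]  H_jac=[0.9801 0.1987]  S=[0.5000]  K=[0.6230; 0.3496]  nu=[-0.2110]  x^+=[1.0554, 0.1669]  P^+=[0.1161 -0.0712; -0.0712 0.6329]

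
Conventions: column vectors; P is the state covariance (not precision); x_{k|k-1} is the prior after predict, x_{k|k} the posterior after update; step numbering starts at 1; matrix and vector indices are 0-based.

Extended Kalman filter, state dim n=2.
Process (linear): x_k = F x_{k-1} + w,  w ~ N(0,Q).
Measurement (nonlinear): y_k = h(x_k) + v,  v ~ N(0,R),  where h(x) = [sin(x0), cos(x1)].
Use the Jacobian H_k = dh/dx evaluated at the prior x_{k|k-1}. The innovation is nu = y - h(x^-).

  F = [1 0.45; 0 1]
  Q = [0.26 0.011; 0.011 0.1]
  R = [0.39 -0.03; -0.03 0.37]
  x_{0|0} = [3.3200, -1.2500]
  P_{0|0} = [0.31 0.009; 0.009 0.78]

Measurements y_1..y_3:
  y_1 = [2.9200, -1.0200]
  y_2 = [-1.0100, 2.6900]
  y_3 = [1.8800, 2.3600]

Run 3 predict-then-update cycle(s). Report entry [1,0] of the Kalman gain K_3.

K[1,0] = 0.1209

step 1: x^-=[2.7575, -1.2500]  P^-=[0.7361 0.3710; 0.3710 0.8800]  H_jac=[-0.9271 0.0000; 0.0000 0.9490]  S=[1.0227 -0.3564; -0.3564 1.1625]  K=[-0.6289 0.1100; -0.0963 0.6889]  nu=[2.5453, -1.3353]  x^+=[1.0098, -2.4149]  P^+=[0.2681 0.0628; 0.0628 0.2716]
step 2: x^-=[-0.0769, -2.4149]  P^-=[0.6396 0.1960; 0.1960 0.3716]  H_jac=[0.9970 0.0000; 0.0000 0.6644]  S=[1.0258 0.0999; 0.0999 0.5341]  K=[0.6090 0.1300; 0.1482 0.4346]  nu=[-0.9332, 3.4373]  x^+=[-0.1984, -1.0592]  P^+=[0.2343 0.0449; 0.0449 0.2353]
step 3: x^-=[-0.6750, -1.0592]  P^-=[0.5824 0.1618; 0.1618 0.3353]  H_jac=[0.7807 0.0000; 0.0000 0.8720]  S=[0.7450 0.0801; 0.0801 0.6250]  K=[0.5942 0.1495; 0.1209 0.4524]  nu=[2.5049, 1.8704]  x^+=[1.0932, 0.0898]  P^+=[0.2911 0.0430; 0.0430 0.1878]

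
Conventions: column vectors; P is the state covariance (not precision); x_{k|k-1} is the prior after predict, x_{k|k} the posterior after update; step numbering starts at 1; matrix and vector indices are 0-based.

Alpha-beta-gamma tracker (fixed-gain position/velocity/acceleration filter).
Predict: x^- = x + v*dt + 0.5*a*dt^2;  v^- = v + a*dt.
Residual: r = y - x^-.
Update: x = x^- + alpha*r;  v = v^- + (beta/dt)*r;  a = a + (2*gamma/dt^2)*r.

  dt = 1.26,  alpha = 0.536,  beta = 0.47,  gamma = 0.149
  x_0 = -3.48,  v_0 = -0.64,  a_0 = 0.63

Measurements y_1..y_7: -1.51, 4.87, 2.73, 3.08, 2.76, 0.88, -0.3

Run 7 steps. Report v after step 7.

step 1: x_pred=-3.7863  r=2.2763  x^+=-2.5662  v^+=1.0029  a^+=1.0573
step 2: x_pred=-0.4633  r=5.3333  x^+=2.3954  v^+=4.3245  a^+=2.0584
step 3: x_pred=9.4781  r=-6.7481  x^+=5.8611  v^+=4.4008  a^+=0.7917
step 4: x_pred=12.0346  r=-8.9546  x^+=7.2350  v^+=2.0582  a^+=-0.8891
step 5: x_pred=9.1225  r=-6.3625  x^+=5.7122  v^+=-1.4354  a^+=-2.0834
step 6: x_pred=2.2498  r=-1.3698  x^+=1.5156  v^+=-4.5714  a^+=-2.3405
step 7: x_pred=-6.1023  r=5.8023  x^+=-2.9923  v^+=-5.3561  a^+=-1.2514

v_post = -5.3561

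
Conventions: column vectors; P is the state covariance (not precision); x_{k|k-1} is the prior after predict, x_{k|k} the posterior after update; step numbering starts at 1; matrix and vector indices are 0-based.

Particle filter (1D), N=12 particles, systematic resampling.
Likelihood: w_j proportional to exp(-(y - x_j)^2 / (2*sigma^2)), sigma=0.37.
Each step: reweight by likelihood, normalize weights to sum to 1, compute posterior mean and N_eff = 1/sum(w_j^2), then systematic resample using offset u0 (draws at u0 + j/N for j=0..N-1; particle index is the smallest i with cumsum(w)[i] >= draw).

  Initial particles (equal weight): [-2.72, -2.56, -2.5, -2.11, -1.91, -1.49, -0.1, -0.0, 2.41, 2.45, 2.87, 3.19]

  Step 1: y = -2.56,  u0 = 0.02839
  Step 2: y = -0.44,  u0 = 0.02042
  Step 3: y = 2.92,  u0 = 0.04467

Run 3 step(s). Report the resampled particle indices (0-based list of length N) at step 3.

step 1: w=[0.2527, 0.2775, 0.2738, 0.1324, 0.0593, 0.0042, 0.0000, 0.0000, 0.0000, 0.0000, 0.0000, 0.0000]  mean=-2.4813  Neff=4.2209  idx=[0, 0, 0, 1, 1, 1, 1, 2, 2, 2, 3, 4]
step 2: w=[0.0000, 0.0000, 0.0000, 0.0002, 0.0002, 0.0002, 0.0002, 0.0005, 0.0005, 0.0005, 0.0915, 0.9064]  mean=-1.9296  Neff=1.2049  idx=[10, 11, 11, 11, 11, 11, 11, 11, 11, 11, 11, 11]
step 3: w=[0.0001, 0.0909, 0.0909, 0.0909, 0.0909, 0.0909, 0.0909, 0.0909, 0.0909, 0.0909, 0.0909, 0.0909]  mean=-1.9100  Neff=11.0015  idx=[1, 2, 3, 4, 5, 6, 6, 7, 8, 9, 10, 11]

resampled_idx = [1, 2, 3, 4, 5, 6, 6, 7, 8, 9, 10, 11]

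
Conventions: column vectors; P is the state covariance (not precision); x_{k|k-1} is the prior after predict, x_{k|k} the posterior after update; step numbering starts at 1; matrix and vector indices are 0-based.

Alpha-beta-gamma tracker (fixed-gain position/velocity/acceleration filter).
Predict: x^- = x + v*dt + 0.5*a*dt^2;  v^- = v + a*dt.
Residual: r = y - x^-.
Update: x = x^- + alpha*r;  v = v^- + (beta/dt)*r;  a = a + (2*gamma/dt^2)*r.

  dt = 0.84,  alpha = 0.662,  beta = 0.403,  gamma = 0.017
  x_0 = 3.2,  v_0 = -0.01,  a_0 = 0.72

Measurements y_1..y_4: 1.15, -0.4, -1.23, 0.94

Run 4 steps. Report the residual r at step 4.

resid = 2.5528

step 1: x_pred=3.4456  r=-2.2956  x^+=1.9259  v^+=-0.5065  a^+=0.6094
step 2: x_pred=1.7154  r=-2.1154  x^+=0.3150  v^+=-1.0096  a^+=0.5075
step 3: x_pred=-0.3540  r=-0.8760  x^+=-0.9339  v^+=-1.0036  a^+=0.4652
step 4: x_pred=-1.6128  r=2.5528  x^+=0.0772  v^+=0.6120  a^+=0.5882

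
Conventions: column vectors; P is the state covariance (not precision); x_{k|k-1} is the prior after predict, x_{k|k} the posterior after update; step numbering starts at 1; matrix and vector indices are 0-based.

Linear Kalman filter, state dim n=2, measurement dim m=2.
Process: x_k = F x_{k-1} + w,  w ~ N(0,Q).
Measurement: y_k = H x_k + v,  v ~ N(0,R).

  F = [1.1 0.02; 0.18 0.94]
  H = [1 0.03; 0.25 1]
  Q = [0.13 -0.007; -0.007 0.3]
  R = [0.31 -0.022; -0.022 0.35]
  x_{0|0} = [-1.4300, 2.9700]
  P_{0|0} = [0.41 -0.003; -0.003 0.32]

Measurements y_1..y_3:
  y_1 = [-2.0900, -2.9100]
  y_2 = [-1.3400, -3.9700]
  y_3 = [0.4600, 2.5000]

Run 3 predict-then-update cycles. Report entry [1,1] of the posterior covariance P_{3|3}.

step 1: x^-=[-1.5136, 2.5344]  P^-=[0.6261 0.0771; 0.0771 0.5950]  S=[0.9413 0.2300; 0.2300 1.0227]  K=[0.6474 0.0828; -0.0486 0.6116]  nu=[-0.6524, -5.0660]  x^+=[-2.3555, -0.5322]  P^+=[0.1999 -0.0352; -0.0352 0.2239]
step 2: x^-=[-2.6017, -0.9243]  P^-=[0.3705 0.0002; 0.0002 0.4924]  S=[0.6809 0.0856; 0.0856 0.8657]  K=[0.5373 0.0541; -0.0501 0.5738]  nu=[1.2894, -2.3953]  x^+=[-2.0385, -2.3634]  P^+=[0.1664 -0.0345; -0.0345 0.2106]
step 3: x^-=[-2.2897, -2.5886]  P^-=[0.3299 -0.0059; -0.0059 0.4798]  S=[0.6400 0.0690; 0.0690 0.8475]  K=[0.5099 0.0489; -0.0479 0.5683]  nu=[2.8273, 5.6610]  x^+=[-0.5711, 0.4931]  P^+=[0.1580 -0.0336; -0.0336 0.2084]

P_post[1,1] = 0.2084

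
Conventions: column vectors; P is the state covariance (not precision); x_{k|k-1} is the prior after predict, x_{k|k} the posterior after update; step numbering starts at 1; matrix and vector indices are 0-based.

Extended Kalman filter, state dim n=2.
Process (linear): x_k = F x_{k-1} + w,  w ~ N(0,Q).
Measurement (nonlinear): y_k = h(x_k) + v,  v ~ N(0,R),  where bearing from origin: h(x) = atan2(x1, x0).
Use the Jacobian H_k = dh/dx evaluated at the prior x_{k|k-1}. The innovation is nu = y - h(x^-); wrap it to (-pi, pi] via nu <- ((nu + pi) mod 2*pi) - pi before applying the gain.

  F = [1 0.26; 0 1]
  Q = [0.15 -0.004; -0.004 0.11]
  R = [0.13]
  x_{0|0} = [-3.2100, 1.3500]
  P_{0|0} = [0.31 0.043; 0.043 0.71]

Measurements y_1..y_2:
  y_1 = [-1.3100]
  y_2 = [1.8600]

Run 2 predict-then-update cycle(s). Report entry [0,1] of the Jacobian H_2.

step 1: x^-=[-2.8590, 1.3500]  P^-=[0.5304 0.2236; 0.2236 0.8200]  H_jac=[-0.1350 -0.2860]  S=[0.2240]  K=[-0.6052; -1.1817]  nu=[2.2727]  x^+=[-4.2344, -1.3357]  P^+=[0.4483 0.0634; 0.0634 0.5072]
step 2: x^-=[-4.5817, -1.3357]  P^-=[0.6656 0.1913; 0.1913 0.6172]  H_jac=[0.0586 -0.2012]  S=[0.1528]  K=[0.0036; -0.7394]  nu=[-1.5653]  x^+=[-4.5874, -0.1784]  P^+=[0.6656 0.1917; 0.1917 0.5337]

H_jac[0,1] = -0.2012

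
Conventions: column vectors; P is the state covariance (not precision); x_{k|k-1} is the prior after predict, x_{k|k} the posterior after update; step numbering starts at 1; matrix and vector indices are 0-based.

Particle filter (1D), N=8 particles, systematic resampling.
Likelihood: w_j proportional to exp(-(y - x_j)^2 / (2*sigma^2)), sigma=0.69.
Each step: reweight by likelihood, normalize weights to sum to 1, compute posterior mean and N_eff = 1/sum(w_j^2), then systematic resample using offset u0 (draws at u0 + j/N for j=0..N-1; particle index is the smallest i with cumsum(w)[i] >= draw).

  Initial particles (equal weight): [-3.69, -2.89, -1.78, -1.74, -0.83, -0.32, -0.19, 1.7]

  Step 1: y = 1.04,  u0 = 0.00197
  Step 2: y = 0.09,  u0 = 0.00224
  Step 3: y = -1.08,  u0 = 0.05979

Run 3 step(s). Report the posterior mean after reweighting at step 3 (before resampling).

step 1: w=[0.0000, 0.0000, 0.0002, 0.0003, 0.0253, 0.1424, 0.2029, 0.6289]  mean=0.9631  Neff=2.1853  idx=[4, 5, 6, 7, 7, 7, 7, 7]
step 2: w=[0.1645, 0.3354, 0.3685, 0.0263, 0.0263, 0.0263, 0.0263, 0.0263]  mean=-0.0903  Neff=3.5860  idx=[0, 0, 1, 1, 2, 2, 2, 3]
step 3: w=[0.2193, 0.2193, 0.1277, 0.1277, 0.1019, 0.1019, 0.1019, 0.0001]  mean=-0.5038  Neff=6.2492  idx=[0, 0, 1, 1, 2, 3, 5, 6]

post_mean = -0.5038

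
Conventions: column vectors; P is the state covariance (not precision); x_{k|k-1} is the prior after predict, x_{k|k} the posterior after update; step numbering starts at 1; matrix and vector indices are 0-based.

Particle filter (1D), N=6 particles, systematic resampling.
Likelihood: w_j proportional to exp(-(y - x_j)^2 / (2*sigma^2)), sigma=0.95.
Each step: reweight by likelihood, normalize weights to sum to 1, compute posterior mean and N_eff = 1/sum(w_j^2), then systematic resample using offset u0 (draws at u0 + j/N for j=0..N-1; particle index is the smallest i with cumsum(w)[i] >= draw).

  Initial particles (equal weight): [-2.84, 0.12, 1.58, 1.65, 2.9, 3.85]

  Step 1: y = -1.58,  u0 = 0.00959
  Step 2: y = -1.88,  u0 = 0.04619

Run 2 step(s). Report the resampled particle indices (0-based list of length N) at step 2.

resampled_idx = [0, 0, 1, 2, 3, 3]

step 1: w=[0.6653, 0.3233, 0.0063, 0.0050, 0.0000, 0.0000]  mean=-1.8325  Neff=1.8272  idx=[0, 0, 0, 0, 1, 1]
step 2: w=[0.2292, 0.2292, 0.2292, 0.2292, 0.0416, 0.0416]  mean=-2.5935  Neff=4.6825  idx=[0, 0, 1, 2, 3, 3]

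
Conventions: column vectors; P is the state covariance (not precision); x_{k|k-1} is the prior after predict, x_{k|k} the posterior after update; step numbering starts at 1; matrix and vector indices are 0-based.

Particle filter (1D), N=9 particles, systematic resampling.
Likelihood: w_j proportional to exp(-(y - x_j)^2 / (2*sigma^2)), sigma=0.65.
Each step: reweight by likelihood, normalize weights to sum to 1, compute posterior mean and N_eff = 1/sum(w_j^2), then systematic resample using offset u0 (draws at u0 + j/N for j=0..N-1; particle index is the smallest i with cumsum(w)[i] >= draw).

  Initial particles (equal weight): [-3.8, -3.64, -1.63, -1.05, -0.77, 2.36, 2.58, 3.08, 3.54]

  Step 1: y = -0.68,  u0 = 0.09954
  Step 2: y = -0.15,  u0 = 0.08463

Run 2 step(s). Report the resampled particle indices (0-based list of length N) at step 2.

resampled_idx = [1, 2, 4, 5, 5, 6, 7, 8, 8]

step 1: w=[0.0000, 0.0000, 0.1573, 0.3893, 0.4534, 0.0000, 0.0000, 0.0000, 0.0000]  mean=-1.0143  Neff=2.6189  idx=[2, 3, 3, 3, 3, 4, 4, 4, 4]
step 2: w=[0.0181, 0.0925, 0.0925, 0.0925, 0.0925, 0.1530, 0.1530, 0.1530, 0.1530]  mean=-0.8891  Neff=7.8012  idx=[1, 2, 4, 5, 5, 6, 7, 8, 8]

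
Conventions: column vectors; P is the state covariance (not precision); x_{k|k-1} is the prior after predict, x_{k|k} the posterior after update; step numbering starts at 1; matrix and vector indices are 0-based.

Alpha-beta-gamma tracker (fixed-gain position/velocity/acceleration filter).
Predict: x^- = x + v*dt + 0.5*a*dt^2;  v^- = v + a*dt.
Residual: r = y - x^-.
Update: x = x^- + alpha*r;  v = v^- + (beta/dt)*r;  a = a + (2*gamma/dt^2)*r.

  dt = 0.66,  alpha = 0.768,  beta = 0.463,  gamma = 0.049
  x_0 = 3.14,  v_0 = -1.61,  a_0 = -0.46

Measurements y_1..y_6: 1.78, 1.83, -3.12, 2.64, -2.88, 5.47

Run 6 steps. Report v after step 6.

step 1: x_pred=1.9772  r=-0.1972  x^+=1.8258  v^+=-2.0519  a^+=-0.5044
step 2: x_pred=0.3616  r=1.4684  x^+=1.4893  v^+=-1.3547  a^+=-0.1740
step 3: x_pred=0.5573  r=-3.6773  x^+=-2.2669  v^+=-4.0493  a^+=-1.0013
step 4: x_pred=-5.1575  r=7.7975  x^+=0.8310  v^+=0.7599  a^+=0.7529
step 5: x_pred=1.4965  r=-4.3765  x^+=-1.8647  v^+=-1.8134  a^+=-0.2317
step 6: x_pred=-3.1119  r=8.5819  x^+=3.4790  v^+=4.0541  a^+=1.6991

v_post = 4.0541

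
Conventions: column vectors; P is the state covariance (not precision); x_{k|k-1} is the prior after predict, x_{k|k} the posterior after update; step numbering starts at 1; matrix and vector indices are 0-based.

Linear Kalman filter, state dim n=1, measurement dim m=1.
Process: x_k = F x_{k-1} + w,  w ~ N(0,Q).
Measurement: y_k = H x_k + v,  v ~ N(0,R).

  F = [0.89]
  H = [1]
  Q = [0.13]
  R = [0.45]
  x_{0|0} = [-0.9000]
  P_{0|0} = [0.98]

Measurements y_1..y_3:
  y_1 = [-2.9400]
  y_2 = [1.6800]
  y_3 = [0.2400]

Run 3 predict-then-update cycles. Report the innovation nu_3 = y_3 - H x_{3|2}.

innov = [0.5388]

step 1: x^-=[-0.8010]  P^-=[0.9063]  S=[1.3563]  K=[0.6682]  nu=[-2.1390]  x^+=[-2.2303]  P^+=[0.3007]
step 2: x^-=[-1.9850]  P^-=[0.3682]  S=[0.8182]  K=[0.4500]  nu=[3.6650]  x^+=[-0.3357]  P^+=[0.2025]
step 3: x^-=[-0.2988]  P^-=[0.2904]  S=[0.7404]  K=[0.3922]  nu=[0.5388]  x^+=[-0.0875]  P^+=[0.1765]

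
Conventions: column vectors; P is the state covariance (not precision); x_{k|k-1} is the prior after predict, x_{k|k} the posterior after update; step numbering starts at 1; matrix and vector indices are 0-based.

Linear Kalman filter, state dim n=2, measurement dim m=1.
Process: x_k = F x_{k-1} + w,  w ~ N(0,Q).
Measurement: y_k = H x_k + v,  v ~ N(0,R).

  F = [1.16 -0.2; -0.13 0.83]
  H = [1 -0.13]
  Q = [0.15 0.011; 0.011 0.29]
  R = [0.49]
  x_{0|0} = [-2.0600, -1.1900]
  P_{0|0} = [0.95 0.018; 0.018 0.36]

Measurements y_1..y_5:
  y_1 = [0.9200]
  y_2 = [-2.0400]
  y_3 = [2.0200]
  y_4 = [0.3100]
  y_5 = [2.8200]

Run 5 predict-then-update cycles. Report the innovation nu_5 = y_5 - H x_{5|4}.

step 1: x^-=[-2.1516, -0.7199]  P^-=[1.4344 -0.1742; -0.1742 0.5502]  S=[1.9790]  K=[0.7363; -0.1242]  nu=[2.9780]  x^+=[0.0410, -1.0897]  P^+=[0.3616 0.0067; 0.0067 0.5197]
step 2: x^-=[0.2655, -0.9098]  P^-=[0.6543 -0.1232; -0.1232 0.6527]  S=[1.1873]  K=[0.5645; -0.1752]  nu=[-2.4237]  x^+=[-1.1028, -0.4852]  P^+=[0.2759 -0.0057; -0.0057 0.6162]
step 3: x^-=[-1.1822, -0.2593]  P^-=[0.5485 -0.1386; -0.1386 0.7204]  S=[1.0867]  K=[0.5213; -0.2137]  nu=[3.1685]  x^+=[0.4696, -0.9364]  P^+=[0.2532 -0.0175; -0.0175 0.6708]
step 4: x^-=[0.7320, -0.8383]  P^-=[0.5256 -0.1558; -0.1558 0.7602]  S=[1.0690]  K=[0.5107; -0.2382]  nu=[-0.5310]  x^+=[0.4609, -0.7118]  P^+=[0.2469 -0.0258; -0.0258 0.6995]
step 5: x^-=[0.6770, -0.6507]  P^-=[0.5221 -0.1678; -0.1678 0.7816]  S=[1.0690]  K=[0.5089; -0.2521]  nu=[2.0585]  x^+=[1.7244, -1.1696]  P^+=[0.2453 -0.0307; -0.0307 0.7137]

innov = [2.0585]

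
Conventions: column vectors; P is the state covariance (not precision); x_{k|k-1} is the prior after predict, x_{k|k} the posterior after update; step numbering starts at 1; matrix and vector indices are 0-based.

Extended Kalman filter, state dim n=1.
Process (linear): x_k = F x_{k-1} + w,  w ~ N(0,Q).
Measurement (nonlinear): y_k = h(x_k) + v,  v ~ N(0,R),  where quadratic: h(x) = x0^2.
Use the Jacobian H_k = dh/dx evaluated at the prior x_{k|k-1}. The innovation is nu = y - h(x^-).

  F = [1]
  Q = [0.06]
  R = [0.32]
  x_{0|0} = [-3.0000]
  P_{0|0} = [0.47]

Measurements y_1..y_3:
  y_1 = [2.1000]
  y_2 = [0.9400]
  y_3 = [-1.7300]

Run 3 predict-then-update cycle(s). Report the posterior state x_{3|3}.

step 1: x^-=[-3.0000]  P^-=[0.5300]  H_jac=[-6.0000]  S=[19.4000]  K=[-0.1639]  nu=[-6.9000]  x^+=[-1.8690]  P^+=[0.0087]
step 2: x^-=[-1.8690]  P^-=[0.0687]  H_jac=[-3.7379]  S=[1.2805]  K=[-0.2007]  nu=[-2.5530]  x^+=[-1.3566]  P^+=[0.0172]
step 3: x^-=[-1.3566]  P^-=[0.0772]  H_jac=[-2.7133]  S=[0.8882]  K=[-0.2358]  nu=[-3.5705]  x^+=[-0.5148]  P^+=[0.0278]

x_post = [-0.5148]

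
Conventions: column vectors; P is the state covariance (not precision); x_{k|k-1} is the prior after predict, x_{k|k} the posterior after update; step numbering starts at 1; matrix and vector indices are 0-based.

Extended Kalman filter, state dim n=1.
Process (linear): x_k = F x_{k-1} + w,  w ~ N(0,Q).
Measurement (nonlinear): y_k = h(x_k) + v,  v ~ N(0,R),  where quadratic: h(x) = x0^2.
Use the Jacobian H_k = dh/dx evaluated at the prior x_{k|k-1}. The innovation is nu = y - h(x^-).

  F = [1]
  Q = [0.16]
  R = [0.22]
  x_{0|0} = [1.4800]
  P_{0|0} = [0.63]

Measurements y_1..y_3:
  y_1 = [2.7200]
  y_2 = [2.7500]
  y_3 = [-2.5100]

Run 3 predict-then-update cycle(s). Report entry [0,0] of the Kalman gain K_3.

K[0,0] = 0.2711

step 1: x^-=[1.4800]  P^-=[0.7900]  H_jac=[2.9600]  S=[7.1417]  K=[0.3274]  nu=[0.5296]  x^+=[1.6534]  P^+=[0.0243]
step 2: x^-=[1.6534]  P^-=[0.1843]  H_jac=[3.3068]  S=[2.2357]  K=[0.2726]  nu=[0.0162]  x^+=[1.6578]  P^+=[0.0181]
step 3: x^-=[1.6578]  P^-=[0.1781]  H_jac=[3.3157]  S=[2.1784]  K=[0.2711]  nu=[-5.2584]  x^+=[0.2321]  P^+=[0.0180]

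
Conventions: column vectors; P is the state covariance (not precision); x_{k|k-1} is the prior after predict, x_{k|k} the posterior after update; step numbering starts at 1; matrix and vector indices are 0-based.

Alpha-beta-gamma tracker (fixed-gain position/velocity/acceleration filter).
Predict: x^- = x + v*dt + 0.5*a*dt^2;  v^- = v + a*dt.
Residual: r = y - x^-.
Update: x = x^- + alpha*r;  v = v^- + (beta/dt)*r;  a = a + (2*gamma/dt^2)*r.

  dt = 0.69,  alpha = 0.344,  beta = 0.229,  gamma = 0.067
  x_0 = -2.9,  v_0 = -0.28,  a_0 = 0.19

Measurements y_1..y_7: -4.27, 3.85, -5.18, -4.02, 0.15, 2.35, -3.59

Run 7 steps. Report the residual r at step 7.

resid = -5.1452

step 1: x_pred=-3.0480  r=-1.2220  x^+=-3.4683  v^+=-0.5545  a^+=-0.1539
step 2: x_pred=-3.8876  r=7.7376  x^+=-1.2259  v^+=1.9073  a^+=2.0238
step 3: x_pred=0.5719  r=-5.7519  x^+=-1.4067  v^+=1.3947  a^+=0.4049
step 4: x_pred=-0.3480  r=-3.6720  x^+=-1.6111  v^+=0.4554  a^+=-0.6286
step 5: x_pred=-1.4465  r=1.5965  x^+=-0.8973  v^+=0.5516  a^+=-0.1792
step 6: x_pred=-0.5594  r=2.9094  x^+=0.4414  v^+=1.3935  a^+=0.6396
step 7: x_pred=1.5552  r=-5.1452  x^+=-0.2147  v^+=0.1272  a^+=-0.8085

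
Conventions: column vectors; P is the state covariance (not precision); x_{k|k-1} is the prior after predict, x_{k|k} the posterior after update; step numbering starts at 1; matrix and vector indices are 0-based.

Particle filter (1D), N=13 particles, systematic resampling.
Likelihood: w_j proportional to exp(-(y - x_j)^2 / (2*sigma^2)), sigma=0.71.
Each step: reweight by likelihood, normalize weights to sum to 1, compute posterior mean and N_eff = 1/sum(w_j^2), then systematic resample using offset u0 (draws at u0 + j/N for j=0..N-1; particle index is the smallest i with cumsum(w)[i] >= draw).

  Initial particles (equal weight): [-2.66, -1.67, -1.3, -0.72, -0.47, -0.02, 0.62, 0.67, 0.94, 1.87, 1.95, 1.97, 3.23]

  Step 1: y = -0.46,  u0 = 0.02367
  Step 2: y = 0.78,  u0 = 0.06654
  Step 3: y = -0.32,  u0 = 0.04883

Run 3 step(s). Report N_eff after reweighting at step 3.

N_eff = 11.3301

step 1: w=[0.0019, 0.0551, 0.1169, 0.2201, 0.2353, 0.1942, 0.0740, 0.0663, 0.0337, 0.0011, 0.0007, 0.0007, 0.0000]  mean=-0.3952  Neff=5.9089  idx=[1, 2, 3, 3, 3, 4, 4, 4, 5, 5, 5, 6, 7]
step 2: w=[0.0006, 0.0030, 0.0237, 0.0237, 0.0237, 0.0469, 0.0469, 0.0469, 0.1171, 0.1171, 0.1171, 0.2153, 0.2182]  mean=0.1505  Neff=6.9758  idx=[4, 6, 8, 8, 9, 10, 10, 11, 11, 11, 12, 12, 12]
step 3: w=[0.0971, 0.1113, 0.1041, 0.1041, 0.1041, 0.1041, 0.1041, 0.0474, 0.0474, 0.0474, 0.0430, 0.0430, 0.0430]  mean=0.0420  Neff=11.3301  idx=[0, 1, 1, 2, 3, 4, 4, 5, 6, 7, 8, 10, 12]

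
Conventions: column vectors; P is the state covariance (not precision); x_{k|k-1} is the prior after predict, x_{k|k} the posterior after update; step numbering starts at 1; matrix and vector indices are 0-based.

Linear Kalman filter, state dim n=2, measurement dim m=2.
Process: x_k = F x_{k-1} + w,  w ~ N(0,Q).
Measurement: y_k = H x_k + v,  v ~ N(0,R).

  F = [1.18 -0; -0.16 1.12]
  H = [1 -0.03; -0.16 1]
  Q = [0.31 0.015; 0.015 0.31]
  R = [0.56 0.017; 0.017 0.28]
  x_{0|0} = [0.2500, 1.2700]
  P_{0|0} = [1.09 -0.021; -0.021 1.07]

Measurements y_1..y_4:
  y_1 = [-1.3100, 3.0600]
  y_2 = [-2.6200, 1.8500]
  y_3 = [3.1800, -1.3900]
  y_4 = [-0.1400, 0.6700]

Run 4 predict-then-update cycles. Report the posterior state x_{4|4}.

step 1: x^-=[0.2950, 1.3824]  P^-=[1.8277 -0.2185; -0.2185 1.6876]  S=[2.4023 -0.5457; -0.5457 2.0844]  K=[0.7526 -0.0481; 0.0805 0.8475]  nu=[-1.5635, 1.7248]  x^+=[-0.9647, 2.7184]  P^+=[0.4226 0.0669; 0.0669 0.2494]
step 2: x^-=[-1.1384, 3.1989]  P^-=[0.8985 0.0237; 0.0237 0.6096]  S=[1.4576 -0.1213; -0.1213 0.9051]  K=[0.6117 -0.0507; 0.0601 0.6775]  nu=[-1.3857, -1.5311]  x^+=[-1.9083, 2.0785]  P^+=[0.3432 0.0511; 0.0511 0.1989]
step 3: x^-=[-2.2518, 2.6333]  P^-=[0.7879 0.0177; 0.0177 0.5499]  S=[1.3473 -0.1077; -0.1077 0.8444]  K=[0.5801 -0.0543; 0.0533 0.6547]  nu=[5.5108, -4.3835]  x^+=[1.1826, 0.0570]  P^+=[0.3253 0.0467; 0.0467 0.1917]
step 4: x^-=[1.3955, -0.1254]  P^-=[0.7630 0.0153; 0.0153 0.5420]  S=[1.3225 -0.1059; -0.1059 0.8367]  K=[0.5721 -0.0551; 0.0515 0.6514]  nu=[-1.5393, 1.0187]  x^+=[0.4587, 0.4590]  P^+=[0.3208 0.0456; 0.0456 0.1906]

x_post = [0.4587, 0.4590]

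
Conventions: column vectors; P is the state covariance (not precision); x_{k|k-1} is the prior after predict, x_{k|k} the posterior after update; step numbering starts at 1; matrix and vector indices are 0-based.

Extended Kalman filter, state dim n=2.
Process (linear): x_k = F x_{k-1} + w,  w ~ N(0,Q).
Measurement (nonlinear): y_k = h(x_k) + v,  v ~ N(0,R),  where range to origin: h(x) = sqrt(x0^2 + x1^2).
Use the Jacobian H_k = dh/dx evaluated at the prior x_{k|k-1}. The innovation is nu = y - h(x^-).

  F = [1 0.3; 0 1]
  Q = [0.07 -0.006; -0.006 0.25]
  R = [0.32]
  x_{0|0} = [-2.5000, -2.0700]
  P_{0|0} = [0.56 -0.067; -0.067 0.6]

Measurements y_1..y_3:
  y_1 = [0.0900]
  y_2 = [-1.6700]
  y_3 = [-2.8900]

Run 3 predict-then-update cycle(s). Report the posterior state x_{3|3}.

x_post = [-0.4785, -2.1668]

step 1: x^-=[-3.1210, -2.0700]  P^-=[0.6438 0.1070; 0.1070 0.8500]  H_jac=[-0.8334 -0.5527]  S=[1.1254]  K=[-0.5293; -0.4967]  nu=[-3.6551]  x^+=[-1.1864, -0.2545]  P^+=[0.3285 -0.1889; -0.1889 0.5723]
step 2: x^-=[-1.2627, -0.2545]  P^-=[0.3367 -0.0232; -0.0232 0.8223]  H_jac=[-0.9803 -0.1976]  S=[0.6667]  K=[-0.4882; -0.2096]  nu=[-2.9581]  x^+=[0.1815, 0.3656]  P^+=[0.1778 -0.0914; -0.0914 0.7930]
step 3: x^-=[0.2912, 0.3656]  P^-=[0.2643 0.1405; 0.1405 1.0430]  H_jac=[0.6230 0.7822]  S=[1.1978]  K=[0.2293; 0.7543]  nu=[-3.3574]  x^+=[-0.4785, -2.1668]  P^+=[0.2014 -0.0666; -0.0666 0.3616]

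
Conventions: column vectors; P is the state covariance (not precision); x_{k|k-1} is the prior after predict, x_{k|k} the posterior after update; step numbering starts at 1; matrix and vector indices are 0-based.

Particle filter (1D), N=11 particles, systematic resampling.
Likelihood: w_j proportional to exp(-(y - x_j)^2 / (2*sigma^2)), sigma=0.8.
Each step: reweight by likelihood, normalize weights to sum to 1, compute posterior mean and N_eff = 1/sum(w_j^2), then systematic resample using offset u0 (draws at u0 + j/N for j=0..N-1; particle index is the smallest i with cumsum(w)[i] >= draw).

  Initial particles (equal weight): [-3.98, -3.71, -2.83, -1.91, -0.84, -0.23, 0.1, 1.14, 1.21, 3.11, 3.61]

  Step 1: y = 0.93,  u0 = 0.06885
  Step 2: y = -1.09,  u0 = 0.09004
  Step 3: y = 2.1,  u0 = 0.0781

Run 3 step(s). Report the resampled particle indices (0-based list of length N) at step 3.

step 1: w=[0.0000, 0.0000, 0.0000, 0.0006, 0.0293, 0.1182, 0.1975, 0.3268, 0.3181, 0.0083, 0.0012]  mean=0.7544  Neff=3.8182  idx=[5, 6, 6, 6, 7, 7, 7, 8, 8, 8, 8]
step 2: w=[0.3342, 0.1970, 0.1970, 0.1970, 0.0122, 0.0122, 0.0122, 0.0096, 0.0096, 0.0096, 0.0096]  mean=0.0703  Neff=4.3692  idx=[0, 0, 0, 1, 1, 2, 2, 2, 3, 3, 10]
step 3: w=[0.0162, 0.0162, 0.0162, 0.0494, 0.0494, 0.0494, 0.0494, 0.0494, 0.0494, 0.0494, 0.6056]  mean=0.7562  Neff=2.5998  idx=[3, 5, 7, 9, 10, 10, 10, 10, 10, 10, 10]

resampled_idx = [3, 5, 7, 9, 10, 10, 10, 10, 10, 10, 10]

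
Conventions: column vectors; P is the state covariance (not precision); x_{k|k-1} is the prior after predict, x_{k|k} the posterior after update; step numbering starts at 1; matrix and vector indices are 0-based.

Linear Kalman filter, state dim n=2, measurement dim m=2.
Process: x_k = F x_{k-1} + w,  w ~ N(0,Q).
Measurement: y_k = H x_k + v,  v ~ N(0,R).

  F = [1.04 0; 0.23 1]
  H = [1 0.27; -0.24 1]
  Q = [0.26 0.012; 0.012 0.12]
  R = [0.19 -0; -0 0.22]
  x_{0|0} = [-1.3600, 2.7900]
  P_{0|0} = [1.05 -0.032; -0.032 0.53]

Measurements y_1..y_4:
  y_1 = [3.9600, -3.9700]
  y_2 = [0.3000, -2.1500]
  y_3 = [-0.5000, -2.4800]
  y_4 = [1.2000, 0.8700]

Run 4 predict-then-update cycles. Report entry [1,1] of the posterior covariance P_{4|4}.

P_post[1,1] = 0.1084

step 1: x^-=[-1.4144, 2.4772]  P^-=[1.3957 0.2299; 0.2299 0.6908]  S=[1.7602 0.0665; 0.0665 0.8809]  K=[0.8351 -0.1824; 0.2099 0.7058]  nu=[4.7056, -6.7867]  x^+=[3.7528, -1.3249]  P^+=[0.1592 -0.0019; -0.0019 0.1548]
step 2: x^-=[3.9030, -0.4618]  P^-=[0.4322 0.0481; 0.0481 0.2823]  S=[0.6687 0.0175; 0.0175 0.5042]  K=[0.6692 -0.1336; 0.1720 0.5312]  nu=[-3.4783, -0.7515]  x^+=[1.6758, -1.4593]  P^+=[0.1269 0.0011; 0.0011 0.1171]
step 3: x^-=[1.7428, -1.0739]  P^-=[0.3972 0.0434; 0.0434 0.2443]  S=[0.6285 0.0113; 0.0113 0.4663]  K=[0.6530 -0.1270; 0.1652 0.4975]  nu=[-1.9528, -0.9879]  x^+=[0.5932, -1.8879]  P^+=[0.1236 0.0017; 0.0017 0.1099]
step 4: x^-=[0.6169, -1.7515]  P^-=[0.3937 0.0434; 0.0434 0.2372]  S=[0.6244 0.0101; 0.0101 0.4591]  K=[0.6513 -0.1257; 0.1641 0.4904]  nu=[1.0560, 2.7696]  x^+=[0.9565, -0.2200]  P^+=[0.1232 0.0019; 0.0019 0.1084]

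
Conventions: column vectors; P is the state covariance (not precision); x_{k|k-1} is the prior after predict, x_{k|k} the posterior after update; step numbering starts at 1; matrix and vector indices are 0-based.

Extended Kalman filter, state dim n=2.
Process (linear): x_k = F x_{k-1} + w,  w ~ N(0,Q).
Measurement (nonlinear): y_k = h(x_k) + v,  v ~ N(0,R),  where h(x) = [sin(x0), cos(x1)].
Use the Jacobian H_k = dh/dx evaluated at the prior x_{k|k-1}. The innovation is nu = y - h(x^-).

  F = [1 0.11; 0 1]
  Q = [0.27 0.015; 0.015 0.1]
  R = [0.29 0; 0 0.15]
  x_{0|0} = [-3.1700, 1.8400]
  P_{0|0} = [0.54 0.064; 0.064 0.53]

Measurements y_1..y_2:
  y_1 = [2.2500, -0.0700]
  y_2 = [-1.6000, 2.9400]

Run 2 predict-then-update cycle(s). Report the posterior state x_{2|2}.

x_post = [-4.3752, -0.1688]

step 1: x^-=[-2.9676, 1.8400]  P^-=[0.8305 0.1373; 0.1373 0.6300]  H_jac=[-0.9849 0.0000; 0.0000 -0.9640]  S=[1.0956 0.1304; 0.1304 0.7354]  K=[-0.7408 -0.0487; -0.0257 -0.8212]  nu=[2.4231, 0.1960]  x^+=[-4.7722, 1.6168]  P^+=[0.2181 0.0076; 0.0076 0.1278]
step 2: x^-=[-4.5943, 1.6168]  P^-=[0.4913 0.0366; 0.0366 0.2278]  H_jac=[-0.1178 0.0000; 0.0000 -0.9989]  S=[0.2968 0.0043; 0.0043 0.3773]  K=[-0.1936 -0.0948; -0.0058 -0.6030]  nu=[-2.5930, 2.9859]  x^+=[-4.3752, -0.1688]  P^+=[0.4767 0.0142; 0.0142 0.0905]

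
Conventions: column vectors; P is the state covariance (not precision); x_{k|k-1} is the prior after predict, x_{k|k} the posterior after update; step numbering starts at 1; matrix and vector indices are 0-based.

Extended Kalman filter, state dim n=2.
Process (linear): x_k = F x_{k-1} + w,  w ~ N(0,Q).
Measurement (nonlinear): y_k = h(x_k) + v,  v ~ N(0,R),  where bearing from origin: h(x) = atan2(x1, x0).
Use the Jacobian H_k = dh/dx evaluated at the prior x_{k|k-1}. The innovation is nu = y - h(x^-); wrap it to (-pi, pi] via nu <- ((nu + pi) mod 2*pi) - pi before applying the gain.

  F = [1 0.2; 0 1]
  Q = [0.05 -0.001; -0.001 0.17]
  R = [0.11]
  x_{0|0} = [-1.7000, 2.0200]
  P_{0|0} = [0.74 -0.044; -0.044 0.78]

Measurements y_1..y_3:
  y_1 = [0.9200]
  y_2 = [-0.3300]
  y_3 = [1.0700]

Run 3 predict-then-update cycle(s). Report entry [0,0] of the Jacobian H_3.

step 1: x^-=[-1.2960, 2.0200]  P^-=[0.8036 0.1110; 0.1110 0.9500]  H_jac=[-0.3507 -0.2250]  S=[0.2744]  K=[-1.1179; -0.9207]  nu=[-1.2212]  x^+=[0.0692, 3.1444]  P^+=[0.4606 -0.1715; -0.1715 0.7174]
step 2: x^-=[0.6981, 3.1444]  P^-=[0.4708 -0.0290; -0.0290 0.8874]  H_jac=[-0.3031 0.0673]  S=[0.1584]  K=[-0.9128; 0.4323]  nu=[-1.6823]  x^+=[2.2337, 2.4171]  P^+=[0.3387 0.0335; 0.0335 0.8578]
step 3: x^-=[2.7172, 2.4171]  P^-=[0.4365 0.2041; 0.2041 1.0278]  H_jac=[-0.1828 0.2054]  S=[0.1526]  K=[-0.2479; 1.1390]  nu=[0.3430]  x^+=[2.6321, 2.8078]  P^+=[0.4271 0.2472; 0.2472 0.8297]

H_jac[0,0] = -0.1828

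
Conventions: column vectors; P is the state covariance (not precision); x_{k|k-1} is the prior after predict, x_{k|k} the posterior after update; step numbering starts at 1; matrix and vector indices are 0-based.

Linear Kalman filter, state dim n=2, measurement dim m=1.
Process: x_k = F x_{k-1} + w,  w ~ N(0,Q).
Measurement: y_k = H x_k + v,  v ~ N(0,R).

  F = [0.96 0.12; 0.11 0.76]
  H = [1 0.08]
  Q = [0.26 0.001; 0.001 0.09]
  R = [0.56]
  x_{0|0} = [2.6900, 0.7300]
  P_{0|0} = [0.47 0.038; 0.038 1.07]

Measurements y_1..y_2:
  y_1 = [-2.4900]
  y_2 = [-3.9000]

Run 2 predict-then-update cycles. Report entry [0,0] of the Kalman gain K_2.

K[0,0] = 0.5008

step 1: x^-=[2.6700, 0.8507]  P^-=[0.7173 0.1764; 0.1764 0.7201]  S=[1.3102]  K=[0.5583; 0.1786]  nu=[-5.2281]  x^+=[-0.2487, -0.0832]  P^+=[0.3090 0.0458; 0.0458 0.6783]
step 2: x^-=[-0.2488, -0.0906]  P^-=[0.5651 0.1295; 0.1295 0.4932]  S=[1.1489]  K=[0.5008; 0.1470]  nu=[-3.6440]  x^+=[-2.0738, -0.6264]  P^+=[0.2769 0.0449; 0.0449 0.4683]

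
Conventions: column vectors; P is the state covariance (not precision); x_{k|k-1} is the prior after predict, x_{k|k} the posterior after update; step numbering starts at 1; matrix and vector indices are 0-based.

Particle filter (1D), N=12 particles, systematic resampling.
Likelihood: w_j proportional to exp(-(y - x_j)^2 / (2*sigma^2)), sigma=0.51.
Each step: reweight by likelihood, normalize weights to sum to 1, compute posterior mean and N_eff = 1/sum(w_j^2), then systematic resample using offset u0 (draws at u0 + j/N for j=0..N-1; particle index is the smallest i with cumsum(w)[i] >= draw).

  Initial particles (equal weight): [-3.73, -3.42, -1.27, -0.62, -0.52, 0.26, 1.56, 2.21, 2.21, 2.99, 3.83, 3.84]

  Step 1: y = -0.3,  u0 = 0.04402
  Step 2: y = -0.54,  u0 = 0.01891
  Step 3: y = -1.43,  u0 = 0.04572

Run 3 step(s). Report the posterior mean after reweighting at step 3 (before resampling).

step 1: w=[0.0000, 0.0000, 0.0670, 0.3359, 0.3727, 0.2238, 0.0005, 0.0000, 0.0000, 0.0000, 0.0000, 0.0000]  mean=-0.4282  Neff=3.2644  idx=[2, 3, 3, 3, 3, 4, 4, 4, 4, 5, 5, 5]
step 2: w=[0.0391, 0.1076, 0.1076, 0.1076, 0.1076, 0.1088, 0.1088, 0.1088, 0.1088, 0.0318, 0.0318, 0.0318]  mean=-0.5179  Neff=10.1838  idx=[0, 1, 2, 3, 3, 4, 5, 6, 6, 7, 8, 9]
step 3: w=[0.2808, 0.0836, 0.0836, 0.0836, 0.0836, 0.0836, 0.0600, 0.0600, 0.0600, 0.0600, 0.0600, 0.0012]  mean=-0.7714  Neff=7.5883  idx=[0, 0, 0, 1, 2, 3, 4, 5, 6, 7, 9, 10]

post_mean = -0.7714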